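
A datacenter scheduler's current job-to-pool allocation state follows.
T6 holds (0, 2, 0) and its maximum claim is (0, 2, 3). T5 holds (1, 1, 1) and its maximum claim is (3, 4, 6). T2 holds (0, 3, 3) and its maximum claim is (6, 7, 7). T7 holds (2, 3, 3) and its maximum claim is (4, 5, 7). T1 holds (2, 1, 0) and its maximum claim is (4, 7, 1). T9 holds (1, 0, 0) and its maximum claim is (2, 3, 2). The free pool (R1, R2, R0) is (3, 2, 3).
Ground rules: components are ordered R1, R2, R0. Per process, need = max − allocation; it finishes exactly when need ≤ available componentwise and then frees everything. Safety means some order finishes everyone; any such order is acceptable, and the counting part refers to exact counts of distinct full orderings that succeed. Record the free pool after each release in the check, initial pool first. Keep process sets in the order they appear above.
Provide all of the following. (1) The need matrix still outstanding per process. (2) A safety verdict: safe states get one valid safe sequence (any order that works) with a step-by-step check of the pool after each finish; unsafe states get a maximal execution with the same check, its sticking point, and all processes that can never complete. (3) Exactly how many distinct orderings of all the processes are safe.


(1) Need matrix, components ordered R1, R2, R0:
  T6: (0, 0, 3)
  T5: (2, 3, 5)
  T2: (6, 4, 4)
  T7: (2, 2, 4)
  T1: (2, 6, 1)
  T9: (1, 3, 2)
(2) UNSAFE.
Key observation: after T6, T9 the pool peaks at (4, 4, 3), and each blocked process is short somewhere: T5 on R0; T2 on R1, R0; T7 on R0; T1 on R2.
A maximal execution: T6, T9 — then nothing else fits. Step-by-step check:
  pool = (3, 2, 3)
  T6: need (0, 0, 3) fits (3, 2, 3); releases (0, 2, 0), pool now (3, 4, 3)
  T9: need (1, 3, 2) fits (3, 4, 3); releases (1, 0, 0), pool now (4, 4, 3)
  T5 cannot run: need (2, 3, 5) vs free (4, 4, 3) (insufficient R0)
  T2 cannot run: need (6, 4, 4) vs free (4, 4, 3) (insufficient R1 and R0)
  T7 cannot run: need (2, 2, 4) vs free (4, 4, 3) (insufficient R0)
  T1 cannot run: need (2, 6, 1) vs free (4, 4, 3) (insufficient R2)
Processes that can never finish: T5, T2, T7 and T1.
(3) The exact count: 0 of the possible complete orderings are safe sequences.


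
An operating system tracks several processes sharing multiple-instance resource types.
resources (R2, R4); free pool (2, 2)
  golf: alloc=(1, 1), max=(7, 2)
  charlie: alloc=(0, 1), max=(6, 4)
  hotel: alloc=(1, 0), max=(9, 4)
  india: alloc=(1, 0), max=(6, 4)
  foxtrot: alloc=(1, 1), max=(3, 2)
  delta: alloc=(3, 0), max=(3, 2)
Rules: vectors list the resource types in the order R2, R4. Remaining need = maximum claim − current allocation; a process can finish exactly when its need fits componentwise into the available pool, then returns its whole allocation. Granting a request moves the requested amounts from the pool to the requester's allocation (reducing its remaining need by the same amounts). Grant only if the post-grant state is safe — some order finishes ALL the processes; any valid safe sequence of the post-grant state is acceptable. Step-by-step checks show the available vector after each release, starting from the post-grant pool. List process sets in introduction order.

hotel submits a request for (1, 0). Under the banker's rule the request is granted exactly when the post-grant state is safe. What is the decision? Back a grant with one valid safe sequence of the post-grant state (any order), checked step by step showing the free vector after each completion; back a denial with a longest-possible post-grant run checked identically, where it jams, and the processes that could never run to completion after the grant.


DENY: after the grant no complete ordering would exist.
Key observation: after delta, foxtrot the pool peaks at (5, 3), and each blocked process is short somewhere: golf on R2; charlie on R2; hotel on R2, R4; india on R4.
After a pretend grant, a maximal execution: delta, foxtrot — then nothing else fits. Step-by-step check:
  pool = (1, 2)
  run delta (needs (0, 2), free (1, 2)); after release of (3, 0) the pool is (4, 2)
  run foxtrot (needs (2, 1), free (4, 2)); after release of (1, 1) the pool is (5, 3)
  golf still needs (6, 1) but only (5, 3) is free — short on R2
  charlie still needs (6, 3) but only (5, 3) is free — short on R2
  hotel still needs (7, 4) but only (5, 3) is free — short on R2 and R4
  india still needs (5, 4) but only (5, 3) is free — short on R4
Processes that could never finish after the grant: golf, charlie, hotel and india.


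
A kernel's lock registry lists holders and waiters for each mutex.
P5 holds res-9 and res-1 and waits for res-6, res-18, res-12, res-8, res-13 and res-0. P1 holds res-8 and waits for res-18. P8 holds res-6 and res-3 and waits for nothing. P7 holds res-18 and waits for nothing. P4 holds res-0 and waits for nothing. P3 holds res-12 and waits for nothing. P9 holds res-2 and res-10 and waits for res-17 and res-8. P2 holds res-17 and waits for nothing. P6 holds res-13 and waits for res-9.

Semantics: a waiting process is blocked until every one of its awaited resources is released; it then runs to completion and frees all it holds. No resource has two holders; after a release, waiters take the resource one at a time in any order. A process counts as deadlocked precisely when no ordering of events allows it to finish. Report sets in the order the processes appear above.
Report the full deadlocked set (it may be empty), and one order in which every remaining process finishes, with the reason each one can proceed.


Deadlocked set: P5 and P6.
Key observation: along P5 -> P6 -> P5, each member waits on what the next one holds — a deadlock; no other process is dragged down with it.
A valid finishing order for the others: P7, P1, P3, P8, P2, P4, P9.
Walking it through:
  P7 waits on nothing -> runs at once and releases res-18
  P1: everything it awaited (res-18) is free; runs, freeing res-8
  P3 waits on nothing -> runs at once and releases res-12
  P8 waits on nothing -> runs at once and releases res-6 and res-3
  P2 waits on nothing -> runs at once and releases res-17
  P4 waits on nothing -> runs at once and releases res-0
  P9: everything it awaited (res-17 and res-8) is free; runs, freeing res-2 and res-10


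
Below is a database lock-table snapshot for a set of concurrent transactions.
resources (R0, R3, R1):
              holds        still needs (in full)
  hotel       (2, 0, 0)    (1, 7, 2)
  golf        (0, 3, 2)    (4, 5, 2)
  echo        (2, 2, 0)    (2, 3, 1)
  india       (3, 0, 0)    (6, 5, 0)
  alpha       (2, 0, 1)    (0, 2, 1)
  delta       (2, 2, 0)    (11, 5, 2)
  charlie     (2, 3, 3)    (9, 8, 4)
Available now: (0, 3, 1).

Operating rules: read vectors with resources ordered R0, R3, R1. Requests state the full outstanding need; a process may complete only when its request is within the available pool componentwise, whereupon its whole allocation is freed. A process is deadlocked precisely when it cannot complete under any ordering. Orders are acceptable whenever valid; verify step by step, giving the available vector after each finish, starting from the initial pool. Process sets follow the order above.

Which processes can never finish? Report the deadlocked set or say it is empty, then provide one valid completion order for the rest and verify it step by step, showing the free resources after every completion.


No process is deadlocked.
Key observation: starting with alpha, each completion frees enough for the next — no one is permanently blocked.
One completion order for the rest: alpha, echo, golf, hotel, india, charlie, delta. Step-by-step check:
  pool = (0, 3, 1)
  run alpha (needs (0, 2, 1), free (0, 3, 1)); after release of (2, 0, 1) the pool is (2, 3, 2)
  run echo (needs (2, 3, 1), free (2, 3, 2)); after release of (2, 2, 0) the pool is (4, 5, 2)
  run golf (needs (4, 5, 2), free (4, 5, 2)); after release of (0, 3, 2) the pool is (4, 8, 4)
  run hotel (needs (1, 7, 2), free (4, 8, 4)); after release of (2, 0, 0) the pool is (6, 8, 4)
  run india (needs (6, 5, 0), free (6, 8, 4)); after release of (3, 0, 0) the pool is (9, 8, 4)
  run charlie (needs (9, 8, 4), free (9, 8, 4)); after release of (2, 3, 3) the pool is (11, 11, 7)
  run delta (needs (11, 5, 2), free (11, 11, 7)); after release of (2, 2, 0) the pool is (13, 13, 7)


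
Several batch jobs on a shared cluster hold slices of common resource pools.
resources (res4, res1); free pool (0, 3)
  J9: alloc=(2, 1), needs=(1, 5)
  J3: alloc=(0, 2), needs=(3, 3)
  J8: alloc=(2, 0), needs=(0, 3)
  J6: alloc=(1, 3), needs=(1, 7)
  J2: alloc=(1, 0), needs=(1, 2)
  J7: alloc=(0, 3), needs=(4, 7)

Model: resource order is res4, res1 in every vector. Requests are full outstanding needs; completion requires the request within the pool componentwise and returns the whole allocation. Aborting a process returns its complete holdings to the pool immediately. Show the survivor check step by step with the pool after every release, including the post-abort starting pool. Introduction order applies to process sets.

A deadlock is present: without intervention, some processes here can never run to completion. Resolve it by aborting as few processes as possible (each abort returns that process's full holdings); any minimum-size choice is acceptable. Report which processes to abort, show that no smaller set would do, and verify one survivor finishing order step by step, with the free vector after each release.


Abort J7.
Key observation: before aborting J7, J6 was permanently blocked — no order could ever run it; afterwards it completes at step 4.
No smaller set exists: with zero aborts the deadlock remains.
Survivors finish in the order: J8, J2, J9, J6, J3. Step-by-step check (pool after the aborts first):
  pool = (0, 6)
  run J8 (needs (0, 3), free (0, 6)); after release of (2, 0) the pool is (2, 6)
  run J2 (needs (1, 2), free (2, 6)); after release of (1, 0) the pool is (3, 6)
  run J9 (needs (1, 5), free (3, 6)); after release of (2, 1) the pool is (5, 7)
  run J6 (needs (1, 7), free (5, 7)); after release of (1, 3) the pool is (6, 10)
  run J3 (needs (3, 3), free (6, 10)); after release of (0, 2) the pool is (6, 12)


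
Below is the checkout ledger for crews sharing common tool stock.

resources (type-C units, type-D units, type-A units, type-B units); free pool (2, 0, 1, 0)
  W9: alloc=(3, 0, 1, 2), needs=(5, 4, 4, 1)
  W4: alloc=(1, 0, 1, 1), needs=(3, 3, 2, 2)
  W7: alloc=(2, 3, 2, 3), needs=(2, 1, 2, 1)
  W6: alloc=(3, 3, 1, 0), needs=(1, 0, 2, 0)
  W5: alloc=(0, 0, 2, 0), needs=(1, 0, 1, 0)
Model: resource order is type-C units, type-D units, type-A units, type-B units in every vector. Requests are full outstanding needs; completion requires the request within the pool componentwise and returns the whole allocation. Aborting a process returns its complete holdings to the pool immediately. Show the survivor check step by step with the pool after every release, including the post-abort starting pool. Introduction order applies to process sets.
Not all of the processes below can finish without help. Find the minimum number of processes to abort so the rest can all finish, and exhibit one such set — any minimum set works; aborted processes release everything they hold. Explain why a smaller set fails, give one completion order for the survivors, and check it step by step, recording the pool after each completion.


Minimum abort set: W4.
Key observation: the returned (1, 0, 1, 1) from W4 is what brings W7 — unrunnable before, under any order — into play at step 3.
Minimality: the empty abort set fails — the state is deadlocked as it stands.
The survivors complete as W6, W5, W7, W9. Check, step by step (starting from the post-abort pool):
  pool = (3, 0, 2, 1)
  W6: need (1, 0, 2, 0) fits (3, 0, 2, 1); releases (3, 3, 1, 0), pool now (6, 3, 3, 1)
  W5: need (1, 0, 1, 0) fits (6, 3, 3, 1); releases (0, 0, 2, 0), pool now (6, 3, 5, 1)
  W7: need (2, 1, 2, 1) fits (6, 3, 5, 1); releases (2, 3, 2, 3), pool now (8, 6, 7, 4)
  W9: need (5, 4, 4, 1) fits (8, 6, 7, 4); releases (3, 0, 1, 2), pool now (11, 6, 8, 6)


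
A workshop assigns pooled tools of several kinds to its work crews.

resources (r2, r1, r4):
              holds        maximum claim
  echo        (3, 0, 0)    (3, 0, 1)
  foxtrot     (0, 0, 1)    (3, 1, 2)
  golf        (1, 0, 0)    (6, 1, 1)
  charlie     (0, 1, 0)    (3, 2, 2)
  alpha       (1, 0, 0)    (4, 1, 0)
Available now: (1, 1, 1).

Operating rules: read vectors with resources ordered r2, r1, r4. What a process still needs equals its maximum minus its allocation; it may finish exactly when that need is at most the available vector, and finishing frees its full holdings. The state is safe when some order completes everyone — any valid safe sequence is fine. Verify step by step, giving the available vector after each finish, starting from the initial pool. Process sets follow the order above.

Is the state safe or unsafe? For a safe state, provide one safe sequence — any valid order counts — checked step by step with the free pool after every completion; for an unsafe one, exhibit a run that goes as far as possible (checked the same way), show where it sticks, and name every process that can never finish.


SAFE, for example via the order echo, foxtrot, alpha, charlie, golf.
Key observation: the first exact fit in this order is echo — it needs (0, 0, 1) with (1, 1, 1) free, meeting a requested resource to the last unit.
Check, step by step:
  pool = (1, 1, 1)
  echo: need (0, 0, 1) fits (1, 1, 1); releases (3, 0, 0), pool now (4, 1, 1)
  foxtrot: need (3, 1, 1) fits (4, 1, 1); releases (0, 0, 1), pool now (4, 1, 2)
  alpha: need (3, 1, 0) fits (4, 1, 2); releases (1, 0, 0), pool now (5, 1, 2)
  charlie: need (3, 1, 2) fits (5, 1, 2); releases (0, 1, 0), pool now (5, 2, 2)
  golf: need (5, 1, 1) fits (5, 2, 2); releases (1, 0, 0), pool now (6, 2, 2)


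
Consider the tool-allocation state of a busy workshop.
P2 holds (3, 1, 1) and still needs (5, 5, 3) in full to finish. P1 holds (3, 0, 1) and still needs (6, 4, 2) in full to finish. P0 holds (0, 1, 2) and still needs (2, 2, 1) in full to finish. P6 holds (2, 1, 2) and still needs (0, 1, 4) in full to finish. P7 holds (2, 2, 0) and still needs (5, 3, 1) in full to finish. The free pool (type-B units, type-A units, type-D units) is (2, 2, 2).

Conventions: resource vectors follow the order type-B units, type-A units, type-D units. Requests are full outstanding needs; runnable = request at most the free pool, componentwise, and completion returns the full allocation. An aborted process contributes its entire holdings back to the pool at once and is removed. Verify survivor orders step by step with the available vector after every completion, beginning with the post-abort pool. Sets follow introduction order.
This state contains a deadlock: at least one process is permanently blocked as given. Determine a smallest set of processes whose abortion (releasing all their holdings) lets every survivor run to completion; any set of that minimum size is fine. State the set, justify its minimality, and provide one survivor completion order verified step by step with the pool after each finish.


Minimum abort set: P1.
Key observation: aborting P1 returns (3, 0, 1), and P7 — hopeless before — runs at step 2 with the returned capacity in the pool.
Why nothing smaller works: aborting no one leaves the state deadlocked as given.
One survivor order: P0, P7, P6, P2. Verifying each step (post-abort pool first):
  pool = (5, 2, 3)
  P0: need (2, 2, 1) fits (5, 2, 3); releases (0, 1, 2), pool now (5, 3, 5)
  P7: need (5, 3, 1) fits (5, 3, 5); releases (2, 2, 0), pool now (7, 5, 5)
  P6: need (0, 1, 4) fits (7, 5, 5); releases (2, 1, 2), pool now (9, 6, 7)
  P2: need (5, 5, 3) fits (9, 6, 7); releases (3, 1, 1), pool now (12, 7, 8)


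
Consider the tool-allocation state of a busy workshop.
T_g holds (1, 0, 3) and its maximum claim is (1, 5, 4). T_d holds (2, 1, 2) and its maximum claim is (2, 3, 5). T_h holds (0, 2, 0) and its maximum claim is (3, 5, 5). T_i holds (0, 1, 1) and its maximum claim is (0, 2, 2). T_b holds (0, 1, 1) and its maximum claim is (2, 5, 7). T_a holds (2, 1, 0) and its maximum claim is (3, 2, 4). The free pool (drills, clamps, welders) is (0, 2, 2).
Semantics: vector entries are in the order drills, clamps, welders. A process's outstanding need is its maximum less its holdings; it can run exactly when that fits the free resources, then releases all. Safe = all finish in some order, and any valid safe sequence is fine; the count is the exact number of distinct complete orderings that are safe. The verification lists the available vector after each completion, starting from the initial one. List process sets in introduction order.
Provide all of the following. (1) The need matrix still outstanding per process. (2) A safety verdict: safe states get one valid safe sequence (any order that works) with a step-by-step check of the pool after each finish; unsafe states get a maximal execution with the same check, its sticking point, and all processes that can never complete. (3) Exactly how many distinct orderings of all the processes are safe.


(1) Outstanding need per process (order drills, clamps, welders):
  T_g: (0, 5, 1)
  T_d: (0, 2, 3)
  T_h: (3, 3, 5)
  T_i: (0, 1, 1)
  T_b: (2, 4, 6)
  T_a: (1, 1, 4)
(2) The state is SAFE; one workable sequence: T_i, T_d, T_a, T_h, T_g, T_b.
Key observation: the first exact fit in this order is T_d — it needs (0, 2, 3) with (0, 3, 3) free, meeting a requested resource to the last unit.
Verifying each step:
  pool = (0, 2, 2)
  T_i: need (0, 1, 1) fits (0, 2, 2); releases (0, 1, 1), pool now (0, 3, 3)
  T_d: need (0, 2, 3) fits (0, 3, 3); releases (2, 1, 2), pool now (2, 4, 5)
  T_a: need (1, 1, 4) fits (2, 4, 5); releases (2, 1, 0), pool now (4, 5, 5)
  T_h: need (3, 3, 5) fits (4, 5, 5); releases (0, 2, 0), pool now (4, 7, 5)
  T_g: need (0, 5, 1) fits (4, 7, 5); releases (1, 0, 3), pool now (5, 7, 8)
  T_b: need (2, 4, 6) fits (5, 7, 8); releases (0, 1, 1), pool now (5, 8, 9)
(3) Exactly 3 of the possible complete orderings are safe sequences.


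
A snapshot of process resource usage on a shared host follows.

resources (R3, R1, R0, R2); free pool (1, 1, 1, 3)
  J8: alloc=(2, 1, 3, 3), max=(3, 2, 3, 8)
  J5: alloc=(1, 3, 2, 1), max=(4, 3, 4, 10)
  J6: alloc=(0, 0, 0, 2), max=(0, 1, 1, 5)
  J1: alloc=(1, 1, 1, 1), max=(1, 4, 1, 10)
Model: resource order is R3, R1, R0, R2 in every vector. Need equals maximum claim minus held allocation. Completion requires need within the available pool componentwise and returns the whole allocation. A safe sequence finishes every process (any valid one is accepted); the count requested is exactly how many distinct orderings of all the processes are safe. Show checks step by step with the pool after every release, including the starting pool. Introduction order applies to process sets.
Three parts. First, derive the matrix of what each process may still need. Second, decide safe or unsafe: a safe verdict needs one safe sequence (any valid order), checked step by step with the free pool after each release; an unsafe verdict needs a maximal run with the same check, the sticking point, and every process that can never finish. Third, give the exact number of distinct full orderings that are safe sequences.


(1) Need matrix, components ordered R3, R1, R0, R2:
  J8: (1, 1, 0, 5)
  J5: (3, 0, 2, 9)
  J6: (0, 1, 1, 3)
  J1: (0, 3, 0, 9)
(2) UNSAFE — no complete ordering exists.
Key observation: once J6, J8 finish, the pool peaks at (3, 2, 4, 8) — and every remaining process still needs more R2 than that.
The run J6, J8 cannot be extended any further. Walking it through:
  pool = (1, 1, 1, 3)
  run J6 (needs (0, 1, 1, 3), free (1, 1, 1, 3)); after release of (0, 0, 0, 2) the pool is (1, 1, 1, 5)
  run J8 (needs (1, 1, 0, 5), free (1, 1, 1, 5)); after release of (2, 1, 3, 3) the pool is (3, 2, 4, 8)
  blocked: J5 wants (3, 0, 2, 9), pool (3, 2, 4, 8) — not enough R2
  blocked: J1 wants (0, 3, 0, 9), pool (3, 2, 4, 8) — not enough R1 and R2
Permanently blocked: J5 and J1.
(3) Exactly 0 of the possible complete orderings are safe sequences.


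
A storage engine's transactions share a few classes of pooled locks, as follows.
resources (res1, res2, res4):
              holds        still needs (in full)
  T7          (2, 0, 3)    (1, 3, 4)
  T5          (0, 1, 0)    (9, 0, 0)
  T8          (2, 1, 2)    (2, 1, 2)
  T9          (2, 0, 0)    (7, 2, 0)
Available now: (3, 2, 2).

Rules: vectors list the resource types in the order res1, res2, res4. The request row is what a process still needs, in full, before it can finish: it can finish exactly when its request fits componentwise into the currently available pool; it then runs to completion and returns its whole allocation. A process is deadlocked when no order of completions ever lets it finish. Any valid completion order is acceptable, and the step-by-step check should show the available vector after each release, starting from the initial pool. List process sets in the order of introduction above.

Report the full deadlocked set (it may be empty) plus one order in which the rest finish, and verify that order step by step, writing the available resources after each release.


No process is deadlocked.
Key observation: the pool covers T8 at once, and every later process fits after earlier releases.
A valid finishing order for the others: T8, T7, T9, T5. Step-by-step check:
  pool = (3, 2, 2)
  T8: need (2, 1, 2) fits (3, 2, 2); releases (2, 1, 2), pool now (5, 3, 4)
  T7: need (1, 3, 4) fits (5, 3, 4); releases (2, 0, 3), pool now (7, 3, 7)
  T9: need (7, 2, 0) fits (7, 3, 7); releases (2, 0, 0), pool now (9, 3, 7)
  T5: need (9, 0, 0) fits (9, 3, 7); releases (0, 1, 0), pool now (9, 4, 7)


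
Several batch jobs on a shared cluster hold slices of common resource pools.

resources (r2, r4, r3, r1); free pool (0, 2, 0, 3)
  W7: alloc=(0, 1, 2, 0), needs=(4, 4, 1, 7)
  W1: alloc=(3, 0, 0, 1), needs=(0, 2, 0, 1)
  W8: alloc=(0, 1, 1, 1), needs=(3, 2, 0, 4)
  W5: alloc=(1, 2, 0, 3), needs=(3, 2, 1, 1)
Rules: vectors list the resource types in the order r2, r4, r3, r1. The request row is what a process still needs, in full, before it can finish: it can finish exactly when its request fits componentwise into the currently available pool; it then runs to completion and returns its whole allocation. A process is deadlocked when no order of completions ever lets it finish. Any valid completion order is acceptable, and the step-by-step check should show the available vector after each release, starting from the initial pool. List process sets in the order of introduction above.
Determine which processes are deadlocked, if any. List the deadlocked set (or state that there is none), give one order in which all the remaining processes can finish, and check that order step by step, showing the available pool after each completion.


No process is deadlocked.
Key observation: W1 fits the free pool immediately, and its release cascades until everyone finishes.
The rest can finish in the order W1, W8, W5, W7. Verifying each step:
  pool = (0, 2, 0, 3)
  W1: need (0, 2, 0, 1) fits (0, 2, 0, 3); releases (3, 0, 0, 1), pool now (3, 2, 0, 4)
  W8: need (3, 2, 0, 4) fits (3, 2, 0, 4); releases (0, 1, 1, 1), pool now (3, 3, 1, 5)
  W5: need (3, 2, 1, 1) fits (3, 3, 1, 5); releases (1, 2, 0, 3), pool now (4, 5, 1, 8)
  W7: need (4, 4, 1, 7) fits (4, 5, 1, 8); releases (0, 1, 2, 0), pool now (4, 6, 3, 8)


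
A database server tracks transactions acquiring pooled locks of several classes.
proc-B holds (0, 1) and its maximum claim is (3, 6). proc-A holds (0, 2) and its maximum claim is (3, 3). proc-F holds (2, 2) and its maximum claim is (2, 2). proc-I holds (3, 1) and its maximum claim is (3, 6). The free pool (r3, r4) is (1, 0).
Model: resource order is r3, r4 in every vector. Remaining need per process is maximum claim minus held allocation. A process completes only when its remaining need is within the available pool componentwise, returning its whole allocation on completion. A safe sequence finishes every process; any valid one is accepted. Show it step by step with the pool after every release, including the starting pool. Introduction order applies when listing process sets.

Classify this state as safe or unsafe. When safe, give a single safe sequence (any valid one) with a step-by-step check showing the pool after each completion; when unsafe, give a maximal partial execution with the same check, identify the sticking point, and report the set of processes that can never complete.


The state is UNSAFE.
Key observation: after proc-F, proc-A complete, (3, 4) is the best the pool ever gets, yet each leftover process wants more r4.
Going as far as possible: proc-F, proc-A; after that, nothing fits. Step-by-step check:
  pool = (1, 0)
  proc-F needs (0, 0) <= (1, 0) -> finishes; pool += (2, 2) = (3, 2)
  proc-A needs (3, 1) <= (3, 2) -> finishes; pool += (0, 2) = (3, 4)
  proc-B still needs (3, 5) but only (3, 4) is free — short on r4
  proc-I still needs (0, 5) but only (3, 4) is free — short on r4
Never able to finish: proc-B and proc-I.


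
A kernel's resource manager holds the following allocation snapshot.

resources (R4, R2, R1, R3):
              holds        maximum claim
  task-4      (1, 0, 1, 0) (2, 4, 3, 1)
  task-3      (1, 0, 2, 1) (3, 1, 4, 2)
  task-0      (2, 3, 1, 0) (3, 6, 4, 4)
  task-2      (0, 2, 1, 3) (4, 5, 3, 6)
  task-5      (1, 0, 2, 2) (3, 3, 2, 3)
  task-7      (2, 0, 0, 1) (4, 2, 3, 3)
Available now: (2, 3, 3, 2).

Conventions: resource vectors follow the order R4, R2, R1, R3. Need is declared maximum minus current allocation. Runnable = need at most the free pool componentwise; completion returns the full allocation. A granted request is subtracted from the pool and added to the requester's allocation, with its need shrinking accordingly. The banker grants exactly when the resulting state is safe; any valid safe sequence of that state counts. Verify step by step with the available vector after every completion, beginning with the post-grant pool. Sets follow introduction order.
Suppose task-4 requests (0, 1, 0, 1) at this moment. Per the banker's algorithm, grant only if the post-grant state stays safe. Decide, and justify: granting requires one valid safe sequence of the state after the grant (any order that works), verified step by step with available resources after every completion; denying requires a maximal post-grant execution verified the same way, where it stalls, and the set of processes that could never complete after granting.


DENY — the pretend-granted state is unsafe.
Key observation: task-3, task-7 can finish, but then (5, 2, 5, 3) is all there is, and the blocked group's R2 demands exceed it.
On the post-grant state, task-3, task-7 is a maximal run — nothing extends it. Check, step by step:
  pool = (2, 2, 3, 1)
  task-3: need (2, 1, 2, 1) fits (2, 2, 3, 1); releases (1, 0, 2, 1), pool now (3, 2, 5, 2)
  task-7: need (2, 2, 3, 2) fits (3, 2, 5, 2); releases (2, 0, 0, 1), pool now (5, 2, 5, 3)
  task-4 cannot run: need (1, 3, 2, 0) vs free (5, 2, 5, 3) (insufficient R2)
  task-0 cannot run: need (1, 3, 3, 4) vs free (5, 2, 5, 3) (insufficient R2 and R3)
  task-2 cannot run: need (4, 3, 2, 3) vs free (5, 2, 5, 3) (insufficient R2)
  task-5 cannot run: need (2, 3, 0, 1) vs free (5, 2, 5, 3) (insufficient R2)
Processes that could never finish after the grant: task-4, task-0, task-2 and task-5.


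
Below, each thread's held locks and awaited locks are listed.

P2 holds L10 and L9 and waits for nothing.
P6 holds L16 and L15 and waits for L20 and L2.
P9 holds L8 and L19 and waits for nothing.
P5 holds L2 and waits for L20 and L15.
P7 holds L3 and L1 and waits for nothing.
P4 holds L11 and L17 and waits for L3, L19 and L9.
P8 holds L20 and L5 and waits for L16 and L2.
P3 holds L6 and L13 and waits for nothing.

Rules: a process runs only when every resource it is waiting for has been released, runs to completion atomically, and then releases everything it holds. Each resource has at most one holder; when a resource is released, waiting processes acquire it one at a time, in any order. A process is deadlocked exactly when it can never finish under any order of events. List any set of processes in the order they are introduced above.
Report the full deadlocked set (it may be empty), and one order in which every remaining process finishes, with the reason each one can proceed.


Deadlocked: P6, P5 and P8.
Key observation: the loop P6 -> P5 -> P6 blocks itself forever; P8 is caught in further circular waits.
The rest can finish in the order P2, P9, P7, P4, P3.
Step-by-step check:
  P2 waits on nothing -> runs at once and releases L10 and L9
  P9 waits on nothing -> runs at once and releases L8 and L19
  P7 waits on nothing -> runs at once and releases L3 and L1
  run P4 (all its waits — L3, L19 and L9 — are resolved); releases L11 and L17
  P3 waits on nothing -> runs at once and releases L6 and L13


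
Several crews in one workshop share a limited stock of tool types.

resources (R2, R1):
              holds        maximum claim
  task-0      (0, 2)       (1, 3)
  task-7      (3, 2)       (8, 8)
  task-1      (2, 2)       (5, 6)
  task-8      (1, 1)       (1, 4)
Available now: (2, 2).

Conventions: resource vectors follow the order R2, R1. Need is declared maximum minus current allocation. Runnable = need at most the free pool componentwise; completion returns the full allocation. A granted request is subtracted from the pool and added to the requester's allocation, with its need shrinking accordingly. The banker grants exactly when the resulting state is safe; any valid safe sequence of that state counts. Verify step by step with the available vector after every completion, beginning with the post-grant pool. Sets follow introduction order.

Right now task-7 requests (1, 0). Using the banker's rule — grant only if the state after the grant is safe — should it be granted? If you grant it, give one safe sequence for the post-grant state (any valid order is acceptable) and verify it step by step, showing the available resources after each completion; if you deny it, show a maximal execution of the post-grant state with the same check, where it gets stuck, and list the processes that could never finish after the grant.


DENY: after the grant no complete ordering would exist.
Key observation: even finishing task-0, task-8 leaves just (2, 5) free — too little R2 for any of the remaining processes.
On the post-grant state, task-0, task-8 is a maximal run — nothing extends it. Check, step by step:
  pool = (1, 2)
  task-0: need (1, 1) fits (1, 2); releases (0, 2), pool now (1, 4)
  task-8: need (0, 3) fits (1, 4); releases (1, 1), pool now (2, 5)
  task-7 still needs (4, 6) but only (2, 5) is free — short on R2 and R1
  task-1 still needs (3, 4) but only (2, 5) is free — short on R2
Processes that could never finish after the grant: task-7 and task-1.


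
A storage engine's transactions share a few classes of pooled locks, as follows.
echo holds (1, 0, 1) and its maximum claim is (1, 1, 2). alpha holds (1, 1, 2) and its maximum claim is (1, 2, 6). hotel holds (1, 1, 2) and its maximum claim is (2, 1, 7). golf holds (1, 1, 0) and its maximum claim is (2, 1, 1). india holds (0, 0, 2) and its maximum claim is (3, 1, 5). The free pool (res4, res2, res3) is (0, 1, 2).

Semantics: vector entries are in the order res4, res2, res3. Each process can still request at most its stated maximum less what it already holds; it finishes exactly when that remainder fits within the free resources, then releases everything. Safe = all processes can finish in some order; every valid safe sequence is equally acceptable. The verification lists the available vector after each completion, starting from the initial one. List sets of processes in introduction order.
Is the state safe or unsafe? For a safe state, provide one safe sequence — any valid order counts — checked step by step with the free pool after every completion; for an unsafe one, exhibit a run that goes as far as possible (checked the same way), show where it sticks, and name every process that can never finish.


UNSAFE — no complete ordering exists.
Key observation: after echo, golf the pool peaks at (2, 2, 3), and each blocked process is short somewhere: alpha on res3; hotel on res3; india on res4.
The run echo, golf cannot be extended any further. Step-by-step check:
  pool = (0, 1, 2)
  echo needs (0, 1, 1) <= (0, 1, 2) -> finishes; pool += (1, 0, 1) = (1, 1, 3)
  golf needs (1, 0, 1) <= (1, 1, 3) -> finishes; pool += (1, 1, 0) = (2, 2, 3)
  blocked: alpha wants (0, 1, 4), pool (2, 2, 3) — not enough res3
  blocked: hotel wants (1, 0, 5), pool (2, 2, 3) — not enough res3
  blocked: india wants (3, 1, 3), pool (2, 2, 3) — not enough res4
Never able to finish: alpha, hotel and india.


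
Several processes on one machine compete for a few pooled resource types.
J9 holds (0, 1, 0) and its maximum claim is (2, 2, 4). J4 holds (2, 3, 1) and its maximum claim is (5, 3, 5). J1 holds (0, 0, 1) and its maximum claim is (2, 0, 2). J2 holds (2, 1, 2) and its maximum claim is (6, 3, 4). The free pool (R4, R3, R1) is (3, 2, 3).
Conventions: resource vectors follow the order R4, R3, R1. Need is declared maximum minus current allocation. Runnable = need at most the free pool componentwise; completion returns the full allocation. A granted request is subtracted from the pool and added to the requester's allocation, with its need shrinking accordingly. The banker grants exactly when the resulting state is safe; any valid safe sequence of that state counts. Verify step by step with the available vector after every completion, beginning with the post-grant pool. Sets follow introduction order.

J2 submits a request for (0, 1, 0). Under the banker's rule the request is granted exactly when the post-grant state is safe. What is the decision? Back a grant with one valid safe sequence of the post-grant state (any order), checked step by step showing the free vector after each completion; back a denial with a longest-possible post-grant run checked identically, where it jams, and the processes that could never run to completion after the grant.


GRANT. The post-grant state is safe; one safe sequence: J1, J9, J4, J2.
Key observation: (3, 1, 3) free after granting still covers J1 first, and each release covers the next.
Verifying the post-grant state step by step:
  pool = (3, 1, 3)
  J1: need (2, 0, 1) fits (3, 1, 3); releases (0, 0, 1), pool now (3, 1, 4)
  J9: need (2, 1, 4) fits (3, 1, 4); releases (0, 1, 0), pool now (3, 2, 4)
  J4: need (3, 0, 4) fits (3, 2, 4); releases (2, 3, 1), pool now (5, 5, 5)
  J2: need (4, 1, 2) fits (5, 5, 5); releases (2, 2, 2), pool now (7, 7, 7)


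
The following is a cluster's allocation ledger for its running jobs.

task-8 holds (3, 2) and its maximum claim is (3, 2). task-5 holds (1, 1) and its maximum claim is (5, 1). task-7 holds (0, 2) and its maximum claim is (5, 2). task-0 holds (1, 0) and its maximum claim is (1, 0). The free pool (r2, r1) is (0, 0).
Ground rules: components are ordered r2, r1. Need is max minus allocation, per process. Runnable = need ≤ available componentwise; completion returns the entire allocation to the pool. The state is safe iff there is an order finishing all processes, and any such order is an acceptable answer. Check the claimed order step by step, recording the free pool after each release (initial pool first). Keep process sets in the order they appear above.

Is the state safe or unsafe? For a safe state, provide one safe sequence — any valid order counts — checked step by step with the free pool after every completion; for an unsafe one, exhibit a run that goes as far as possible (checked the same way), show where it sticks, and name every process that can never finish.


SAFE, for example via the order task-0, task-8, task-5, task-7.
Key observation: task-5 is the earliest step where a requested resource binds exactly: need (4, 0), pool (4, 2) at its turn.
Step-by-step check:
  pool = (0, 0)
  task-0 needs (0, 0) <= (0, 0) -> finishes; pool += (1, 0) = (1, 0)
  task-8 needs (0, 0) <= (1, 0) -> finishes; pool += (3, 2) = (4, 2)
  task-5 needs (4, 0) <= (4, 2) -> finishes; pool += (1, 1) = (5, 3)
  task-7 needs (5, 0) <= (5, 3) -> finishes; pool += (0, 2) = (5, 5)


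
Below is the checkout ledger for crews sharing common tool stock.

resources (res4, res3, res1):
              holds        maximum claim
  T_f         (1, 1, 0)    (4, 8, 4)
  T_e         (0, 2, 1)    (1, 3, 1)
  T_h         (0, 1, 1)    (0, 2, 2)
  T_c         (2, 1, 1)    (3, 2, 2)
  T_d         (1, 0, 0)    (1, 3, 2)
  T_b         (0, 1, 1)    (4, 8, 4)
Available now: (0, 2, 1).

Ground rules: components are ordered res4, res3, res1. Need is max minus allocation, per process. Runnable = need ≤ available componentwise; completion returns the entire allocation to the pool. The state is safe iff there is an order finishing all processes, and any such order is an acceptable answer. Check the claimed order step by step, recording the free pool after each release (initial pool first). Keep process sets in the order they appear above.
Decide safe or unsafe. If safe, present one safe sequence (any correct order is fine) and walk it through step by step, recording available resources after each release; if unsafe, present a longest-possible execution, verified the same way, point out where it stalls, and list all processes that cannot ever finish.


UNSAFE — no complete ordering exists.
Key observation: no order helps: past T_h, T_d, T_e, T_c, the free pool tops out at (3, 6, 4), below what each blocked process needs in res3.
The run T_h, T_d, T_e, T_c cannot be extended any further. Check, step by step:
  pool = (0, 2, 1)
  run T_h (needs (0, 1, 1), free (0, 2, 1)); after release of (0, 1, 1) the pool is (0, 3, 2)
  run T_d (needs (0, 3, 2), free (0, 3, 2)); after release of (1, 0, 0) the pool is (1, 3, 2)
  run T_e (needs (1, 1, 0), free (1, 3, 2)); after release of (0, 2, 1) the pool is (1, 5, 3)
  run T_c (needs (1, 1, 1), free (1, 5, 3)); after release of (2, 1, 1) the pool is (3, 6, 4)
  T_f still needs (3, 7, 4) but only (3, 6, 4) is free — short on res3
  T_b still needs (4, 7, 3) but only (3, 6, 4) is free — short on res4 and res3
Permanently blocked: T_f and T_b.


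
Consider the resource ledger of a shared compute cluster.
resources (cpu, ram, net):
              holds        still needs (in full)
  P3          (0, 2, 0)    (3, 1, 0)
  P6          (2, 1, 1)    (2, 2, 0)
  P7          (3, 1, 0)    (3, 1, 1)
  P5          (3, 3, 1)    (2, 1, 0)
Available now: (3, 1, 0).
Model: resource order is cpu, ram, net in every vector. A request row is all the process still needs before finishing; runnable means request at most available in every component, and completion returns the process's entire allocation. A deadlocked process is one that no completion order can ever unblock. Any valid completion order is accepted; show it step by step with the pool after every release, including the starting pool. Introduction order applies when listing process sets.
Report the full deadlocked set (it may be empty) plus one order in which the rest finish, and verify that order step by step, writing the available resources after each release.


Nothing here is deadlocked.
Key observation: P5 fits the free pool immediately, and its release cascades until everyone finishes.
One completion order for the rest: P5, P3, P7, P6. Walking it through:
  pool = (3, 1, 0)
  run P5 (needs (2, 1, 0), free (3, 1, 0)); after release of (3, 3, 1) the pool is (6, 4, 1)
  run P3 (needs (3, 1, 0), free (6, 4, 1)); after release of (0, 2, 0) the pool is (6, 6, 1)
  run P7 (needs (3, 1, 1), free (6, 6, 1)); after release of (3, 1, 0) the pool is (9, 7, 1)
  run P6 (needs (2, 2, 0), free (9, 7, 1)); after release of (2, 1, 1) the pool is (11, 8, 2)


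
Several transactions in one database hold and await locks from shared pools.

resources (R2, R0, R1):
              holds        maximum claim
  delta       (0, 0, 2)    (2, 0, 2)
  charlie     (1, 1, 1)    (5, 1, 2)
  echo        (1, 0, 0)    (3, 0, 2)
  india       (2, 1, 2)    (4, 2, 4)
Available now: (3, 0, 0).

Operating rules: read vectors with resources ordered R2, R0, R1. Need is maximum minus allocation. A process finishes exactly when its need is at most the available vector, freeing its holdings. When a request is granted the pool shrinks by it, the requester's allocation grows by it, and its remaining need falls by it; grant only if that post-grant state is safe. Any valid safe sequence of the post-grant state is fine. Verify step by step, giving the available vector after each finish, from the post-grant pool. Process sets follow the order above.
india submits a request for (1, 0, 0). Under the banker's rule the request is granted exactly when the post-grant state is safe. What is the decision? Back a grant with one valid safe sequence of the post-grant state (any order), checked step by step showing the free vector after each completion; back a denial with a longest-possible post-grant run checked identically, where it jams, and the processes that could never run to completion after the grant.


DENY. Granting would leave the state unsafe.
Key observation: after delta, echo the pool peaks at (3, 0, 2), and each blocked process is short somewhere: charlie on R2; india on R0.
After a pretend grant, a maximal execution: delta, echo — then nothing else fits. Step-by-step check:
  pool = (2, 0, 0)
  run delta (needs (2, 0, 0), free (2, 0, 0)); after release of (0, 0, 2) the pool is (2, 0, 2)
  run echo (needs (2, 0, 2), free (2, 0, 2)); after release of (1, 0, 0) the pool is (3, 0, 2)
  charlie still needs (4, 0, 1) but only (3, 0, 2) is free — short on R2
  india still needs (1, 1, 2) but only (3, 0, 2) is free — short on R0
Had the request been granted, charlie and india could never finish.
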